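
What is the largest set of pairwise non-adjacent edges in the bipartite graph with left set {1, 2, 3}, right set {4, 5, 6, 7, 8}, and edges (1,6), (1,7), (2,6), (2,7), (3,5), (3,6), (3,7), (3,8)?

Step 1: List the neighbors of each left vertex:
  1: 6, 7
  2: 6, 7
  3: 5, 6, 7, 8

Step 2: Greedily match left vertices, then look for augmenting paths:
  Match 1 -- 6
  Match 2 -- 7
  Match 3 -- 5
  No augmenting path remains.

Step 3: Verify this is maximum:
  Matching size 3 = min(|L|, |R|) = min(3, 5), which is an upper bound, so this matching is maximum.

Maximum matching: {(1,6), (2,7), (3,5)}
Size: 3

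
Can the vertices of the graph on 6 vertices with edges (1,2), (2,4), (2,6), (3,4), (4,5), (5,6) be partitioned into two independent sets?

Step 1: Attempt 2-coloring using BFS:
  Start at vertex 1, assign color 0
  Color vertex 2 with color 1 (neighbor of 1)
  Color vertex 4 with color 0 (neighbor of 2)
  Color vertex 6 with color 0 (neighbor of 2)
  Color vertex 3 with color 1 (neighbor of 4)
  Color vertex 5 with color 1 (neighbor of 4)

Step 2: 2-coloring succeeded. No conflicts found.
  Set A (color 0): {1, 4, 6}
  Set B (color 1): {2, 3, 5}

The graph is bipartite with partition {1, 4, 6}, {2, 3, 5}.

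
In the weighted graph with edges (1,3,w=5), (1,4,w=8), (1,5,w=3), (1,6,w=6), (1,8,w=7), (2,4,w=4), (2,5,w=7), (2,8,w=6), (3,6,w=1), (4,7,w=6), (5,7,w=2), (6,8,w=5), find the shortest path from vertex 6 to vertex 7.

Step 1: Build adjacency list with weights:
  1: 3(w=5), 4(w=8), 5(w=3), 6(w=6), 8(w=7)
  2: 4(w=4), 5(w=7), 8(w=6)
  3: 1(w=5), 6(w=1)
  4: 1(w=8), 2(w=4), 7(w=6)
  5: 1(w=3), 2(w=7), 7(w=2)
  6: 1(w=6), 3(w=1), 8(w=5)
  7: 4(w=6), 5(w=2)
  8: 1(w=7), 2(w=6), 6(w=5)

Step 2: Apply Dijkstra's algorithm from vertex 6:
  Visit vertex 6 (distance=0)
    Update dist[1] = 6
    Update dist[3] = 1
    Update dist[8] = 5
  Visit vertex 3 (distance=1)
  Visit vertex 8 (distance=5)
    Update dist[2] = 11
  Visit vertex 1 (distance=6)
    Update dist[4] = 14
    Update dist[5] = 9
  Visit vertex 5 (distance=9)
    Update dist[7] = 11
  Visit vertex 2 (distance=11)
  Visit vertex 7 (distance=11)

Step 3: Shortest path: 6 -> 1 -> 5 -> 7
Total weight: 6 + 3 + 2 = 11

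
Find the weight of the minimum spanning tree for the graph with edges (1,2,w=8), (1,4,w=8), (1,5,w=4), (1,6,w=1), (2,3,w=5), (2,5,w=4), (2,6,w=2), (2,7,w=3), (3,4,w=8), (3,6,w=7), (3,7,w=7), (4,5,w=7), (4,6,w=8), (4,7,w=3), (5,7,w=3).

Apply Kruskal's algorithm (sort edges by weight, add if no cycle):

Sorted edges by weight:
  (1,6) w=1
  (2,6) w=2
  (2,7) w=3
  (4,7) w=3
  (5,7) w=3
  (1,5) w=4
  (2,5) w=4
  (2,3) w=5
  (3,6) w=7
  (3,7) w=7
  (4,5) w=7
  (1,4) w=8
  (1,2) w=8
  (3,4) w=8
  (4,6) w=8

Add edge (1,6) w=1 -- no cycle. Running total: 1
Add edge (2,6) w=2 -- no cycle. Running total: 3
Add edge (2,7) w=3 -- no cycle. Running total: 6
Add edge (4,7) w=3 -- no cycle. Running total: 9
Add edge (5,7) w=3 -- no cycle. Running total: 12
Skip edge (1,5) w=4 -- would create cycle
Skip edge (2,5) w=4 -- would create cycle
Add edge (2,3) w=5 -- no cycle. Running total: 17

MST edges: (1,6,w=1), (2,6,w=2), (2,7,w=3), (4,7,w=3), (5,7,w=3), (2,3,w=5)
Total MST weight: 1 + 2 + 3 + 3 + 3 + 5 = 17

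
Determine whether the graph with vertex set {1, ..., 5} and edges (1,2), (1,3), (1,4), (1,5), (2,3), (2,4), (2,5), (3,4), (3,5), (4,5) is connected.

Step 1: Build adjacency list from edges:
  1: 2, 3, 4, 5
  2: 1, 3, 4, 5
  3: 1, 2, 4, 5
  4: 1, 2, 3, 5
  5: 1, 2, 3, 4

Step 2: Run BFS/DFS from vertex 1:
  Visited: {1, 2, 3, 4, 5}
  Reached 5 of 5 vertices

Step 3: All 5 vertices reached from vertex 1, so the graph is connected.
Answer: Yes, the graph is connected.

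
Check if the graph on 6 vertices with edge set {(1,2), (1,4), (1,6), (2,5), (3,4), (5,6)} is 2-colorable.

Step 1: Attempt 2-coloring using BFS:
  Start at vertex 1, assign color 0
  Color vertex 2 with color 1 (neighbor of 1)
  Color vertex 4 with color 1 (neighbor of 1)
  Color vertex 6 with color 1 (neighbor of 1)
  Color vertex 5 with color 0 (neighbor of 2)
  Color vertex 3 with color 0 (neighbor of 4)

Step 2: 2-coloring succeeded. No conflicts found.
  Set A (color 0): {1, 3, 5}
  Set B (color 1): {2, 4, 6}

The graph is bipartite with partition {1, 3, 5}, {2, 4, 6}.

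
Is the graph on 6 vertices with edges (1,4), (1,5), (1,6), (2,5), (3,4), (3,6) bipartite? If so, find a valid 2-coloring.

Step 1: Attempt 2-coloring using BFS:
  Start at vertex 1, assign color 0
  Color vertex 4 with color 1 (neighbor of 1)
  Color vertex 5 with color 1 (neighbor of 1)
  Color vertex 6 with color 1 (neighbor of 1)
  Color vertex 3 with color 0 (neighbor of 4)
  Color vertex 2 with color 0 (neighbor of 5)

Step 2: 2-coloring succeeded. No conflicts found.
  Set A (color 0): {1, 2, 3}
  Set B (color 1): {4, 5, 6}

The graph is bipartite with partition {1, 2, 3}, {4, 5, 6}.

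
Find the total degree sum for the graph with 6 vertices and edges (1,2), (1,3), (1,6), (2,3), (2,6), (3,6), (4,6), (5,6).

Step 1: Count edges incident to each vertex:
  deg(1) = 3 (neighbors: 2, 3, 6)
  deg(2) = 3 (neighbors: 1, 3, 6)
  deg(3) = 3 (neighbors: 1, 2, 6)
  deg(4) = 1 (neighbors: 6)
  deg(5) = 1 (neighbors: 6)
  deg(6) = 5 (neighbors: 1, 2, 3, 4, 5)

Step 2: Sum all degrees:
  3 + 3 + 3 + 1 + 1 + 5 = 16

Verification: sum of degrees = 2 * |E| = 2 * 8 = 16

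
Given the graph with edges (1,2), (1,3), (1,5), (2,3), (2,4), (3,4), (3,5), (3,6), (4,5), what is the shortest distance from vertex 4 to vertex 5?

Step 1: Build adjacency list:
  1: 2, 3, 5
  2: 1, 3, 4
  3: 1, 2, 4, 5, 6
  4: 2, 3, 5
  5: 1, 3, 4
  6: 3

Step 2: BFS from vertex 4 to find shortest path to 5:
  vertex 2 reached at distance 1
  vertex 3 reached at distance 1
  vertex 5 reached at distance 1

Step 3: Shortest path: 4 -> 5
Path length: 1 edge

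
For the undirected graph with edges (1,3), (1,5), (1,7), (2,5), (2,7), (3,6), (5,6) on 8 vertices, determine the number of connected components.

Step 1: Build adjacency list from edges:
  1: 3, 5, 7
  2: 5, 7
  3: 1, 6
  4: (none)
  5: 1, 2, 6
  6: 3, 5
  7: 1, 2
  8: (none)

Step 2: Run BFS/DFS from vertex 1:
  Visited: {1, 3, 5, 7, 6, 2}
  Reached 6 of 8 vertices

Step 3: Only 6 of 8 vertices reached. Graph is disconnected.
Connected components: {1, 2, 3, 5, 6, 7}, {4}, {8}
Number of connected components: 3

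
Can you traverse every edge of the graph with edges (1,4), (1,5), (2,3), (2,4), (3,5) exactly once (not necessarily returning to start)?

Step 1: Find the degree of each vertex:
  deg(1) = 2
  deg(2) = 2
  deg(3) = 2
  deg(4) = 2
  deg(5) = 2

Step 2: Count vertices with odd degree:
  All vertices have even degree (0 odd-degree vertices)

Step 3: Apply Euler's theorem:
  - Eulerian circuit exists iff graph is connected and all vertices have even degree
  - Eulerian path exists iff graph is connected and has 0 or 2 odd-degree vertices

Graph is connected with 0 odd-degree vertices.
Both Eulerian circuit and Eulerian path exist.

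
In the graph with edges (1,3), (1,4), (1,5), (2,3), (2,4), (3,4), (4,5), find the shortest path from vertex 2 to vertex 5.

Step 1: Build adjacency list:
  1: 3, 4, 5
  2: 3, 4
  3: 1, 2, 4
  4: 1, 2, 3, 5
  5: 1, 4

Step 2: BFS from vertex 2 to find shortest path to 5:
  vertex 3 reached at distance 1
  vertex 4 reached at distance 1
  vertex 1 reached at distance 2
  vertex 5 reached at distance 2

Step 3: Shortest path: 2 -> 4 -> 5
Path length: 2 edges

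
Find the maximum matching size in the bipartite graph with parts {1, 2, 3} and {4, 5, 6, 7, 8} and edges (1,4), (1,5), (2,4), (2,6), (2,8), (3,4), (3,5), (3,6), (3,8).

Step 1: List the neighbors of each left vertex:
  1: 4, 5
  2: 4, 6, 8
  3: 4, 5, 6, 8

Step 2: Greedily match left vertices, then look for augmenting paths:
  Match 1 -- 4
  Match 2 -- 6
  Match 3 -- 5
  No augmenting path remains.

Step 3: Verify this is maximum:
  Matching size 3 = min(|L|, |R|) = min(3, 5), which is an upper bound, so this matching is maximum.

Maximum matching: {(1,4), (2,6), (3,5)}
Size: 3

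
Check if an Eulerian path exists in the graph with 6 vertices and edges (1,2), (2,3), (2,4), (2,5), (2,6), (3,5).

Step 1: Find the degree of each vertex:
  deg(1) = 1
  deg(2) = 5
  deg(3) = 2
  deg(4) = 1
  deg(5) = 2
  deg(6) = 1

Step 2: Count vertices with odd degree:
  Odd-degree vertices: 1, 2, 4, 6 (4 total)

Step 3: Apply Euler's theorem:
  - Eulerian circuit exists iff graph is connected and all vertices have even degree
  - Eulerian path exists iff graph is connected and has 0 or 2 odd-degree vertices

Graph has 4 odd-degree vertices (need 0 or 2).
Neither Eulerian path nor Eulerian circuit exists.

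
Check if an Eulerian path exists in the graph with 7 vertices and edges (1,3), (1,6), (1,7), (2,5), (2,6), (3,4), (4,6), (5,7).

Step 1: Find the degree of each vertex:
  deg(1) = 3
  deg(2) = 2
  deg(3) = 2
  deg(4) = 2
  deg(5) = 2
  deg(6) = 3
  deg(7) = 2

Step 2: Count vertices with odd degree:
  Odd-degree vertices: 1, 6 (2 total)

Step 3: Apply Euler's theorem:
  - Eulerian circuit exists iff graph is connected and all vertices have even degree
  - Eulerian path exists iff graph is connected and has 0 or 2 odd-degree vertices

Graph is connected with exactly 2 odd-degree vertices (1, 6).
Eulerian path exists (starting and ending at the odd-degree vertices), but no Eulerian circuit.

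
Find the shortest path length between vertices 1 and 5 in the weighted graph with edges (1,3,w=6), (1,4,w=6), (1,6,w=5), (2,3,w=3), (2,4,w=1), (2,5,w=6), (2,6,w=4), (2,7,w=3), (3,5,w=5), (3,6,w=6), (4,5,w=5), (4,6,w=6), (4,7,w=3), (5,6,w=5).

Step 1: Build adjacency list with weights:
  1: 3(w=6), 4(w=6), 6(w=5)
  2: 3(w=3), 4(w=1), 5(w=6), 6(w=4), 7(w=3)
  3: 1(w=6), 2(w=3), 5(w=5), 6(w=6)
  4: 1(w=6), 2(w=1), 5(w=5), 6(w=6), 7(w=3)
  5: 2(w=6), 3(w=5), 4(w=5), 6(w=5)
  6: 1(w=5), 2(w=4), 3(w=6), 4(w=6), 5(w=5)
  7: 2(w=3), 4(w=3)

Step 2: Apply Dijkstra's algorithm from vertex 1:
  Visit vertex 1 (distance=0)
    Update dist[3] = 6
    Update dist[4] = 6
    Update dist[6] = 5
  Visit vertex 6 (distance=5)
    Update dist[2] = 9
    Update dist[5] = 10
  Visit vertex 3 (distance=6)
  Visit vertex 4 (distance=6)
    Update dist[2] = 7
    Update dist[7] = 9
  Visit vertex 2 (distance=7)
  Visit vertex 7 (distance=9)
  Visit vertex 5 (distance=10)

Step 3: Shortest path: 1 -> 6 -> 5
Total weight: 5 + 5 = 10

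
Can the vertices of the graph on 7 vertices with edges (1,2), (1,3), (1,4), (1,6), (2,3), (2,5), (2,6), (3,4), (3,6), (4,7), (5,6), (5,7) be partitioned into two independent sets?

Step 1: Attempt 2-coloring using BFS:
  Start at vertex 1, assign color 0
  Color vertex 2 with color 1 (neighbor of 1)
  Color vertex 3 with color 1 (neighbor of 1)
  Color vertex 4 with color 1 (neighbor of 1)
  Color vertex 6 with color 1 (neighbor of 1)

Step 2: Conflict found! Vertices 2 and 3 are adjacent but have the same color.
This means the graph contains an odd cycle.

The graph is NOT bipartite.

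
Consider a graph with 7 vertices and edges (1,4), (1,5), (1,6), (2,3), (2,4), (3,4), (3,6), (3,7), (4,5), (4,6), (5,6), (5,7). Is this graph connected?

Step 1: Build adjacency list from edges:
  1: 4, 5, 6
  2: 3, 4
  3: 2, 4, 6, 7
  4: 1, 2, 3, 5, 6
  5: 1, 4, 6, 7
  6: 1, 3, 4, 5
  7: 3, 5

Step 2: Run BFS/DFS from vertex 1:
  Visited: {1, 4, 5, 6, 2, 3, 7}
  Reached 7 of 7 vertices

Step 3: All 7 vertices reached from vertex 1, so the graph is connected.
Answer: Yes, the graph is connected.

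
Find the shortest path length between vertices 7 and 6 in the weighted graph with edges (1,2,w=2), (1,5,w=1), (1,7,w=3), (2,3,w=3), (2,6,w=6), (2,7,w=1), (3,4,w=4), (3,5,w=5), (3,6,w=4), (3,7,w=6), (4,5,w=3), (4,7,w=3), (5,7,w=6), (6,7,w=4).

Step 1: Build adjacency list with weights:
  1: 2(w=2), 5(w=1), 7(w=3)
  2: 1(w=2), 3(w=3), 6(w=6), 7(w=1)
  3: 2(w=3), 4(w=4), 5(w=5), 6(w=4), 7(w=6)
  4: 3(w=4), 5(w=3), 7(w=3)
  5: 1(w=1), 3(w=5), 4(w=3), 7(w=6)
  6: 2(w=6), 3(w=4), 7(w=4)
  7: 1(w=3), 2(w=1), 3(w=6), 4(w=3), 5(w=6), 6(w=4)

Step 2: Apply Dijkstra's algorithm from vertex 7:
  Visit vertex 7 (distance=0)
    Update dist[1] = 3
    Update dist[2] = 1
    Update dist[3] = 6
    Update dist[4] = 3
    Update dist[5] = 6
    Update dist[6] = 4
  Visit vertex 2 (distance=1)
    Update dist[3] = 4
  Visit vertex 1 (distance=3)
    Update dist[5] = 4
  Visit vertex 4 (distance=3)
  Visit vertex 3 (distance=4)
  Visit vertex 5 (distance=4)
  Visit vertex 6 (distance=4)

Step 3: Shortest path: 7 -> 6
Total weight: 4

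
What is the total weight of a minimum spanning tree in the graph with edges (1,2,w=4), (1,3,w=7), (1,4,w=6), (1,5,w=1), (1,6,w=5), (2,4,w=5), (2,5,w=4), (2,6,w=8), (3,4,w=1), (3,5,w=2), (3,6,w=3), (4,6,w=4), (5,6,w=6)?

Apply Kruskal's algorithm (sort edges by weight, add if no cycle):

Sorted edges by weight:
  (1,5) w=1
  (3,4) w=1
  (3,5) w=2
  (3,6) w=3
  (1,2) w=4
  (2,5) w=4
  (4,6) w=4
  (1,6) w=5
  (2,4) w=5
  (1,4) w=6
  (5,6) w=6
  (1,3) w=7
  (2,6) w=8

Add edge (1,5) w=1 -- no cycle. Running total: 1
Add edge (3,4) w=1 -- no cycle. Running total: 2
Add edge (3,5) w=2 -- no cycle. Running total: 4
Add edge (3,6) w=3 -- no cycle. Running total: 7
Add edge (1,2) w=4 -- no cycle. Running total: 11

MST edges: (1,5,w=1), (3,4,w=1), (3,5,w=2), (3,6,w=3), (1,2,w=4)
Total MST weight: 1 + 1 + 2 + 3 + 4 = 11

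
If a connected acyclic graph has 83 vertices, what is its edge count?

A tree on n vertices always has exactly n - 1 edges.
For n = 83: edges = 83 - 1 = 82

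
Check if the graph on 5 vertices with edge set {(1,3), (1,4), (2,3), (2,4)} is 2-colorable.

Step 1: Attempt 2-coloring using BFS:
  Start at vertex 1, assign color 0
  Color vertex 3 with color 1 (neighbor of 1)
  Color vertex 4 with color 1 (neighbor of 1)
  Color vertex 2 with color 0 (neighbor of 3)
  Start new component at vertex 5, assign color 0

Step 2: 2-coloring succeeded. No conflicts found.
  Set A (color 0): {1, 2, 5}
  Set B (color 1): {3, 4}

The graph is bipartite with partition {1, 2, 5}, {3, 4}.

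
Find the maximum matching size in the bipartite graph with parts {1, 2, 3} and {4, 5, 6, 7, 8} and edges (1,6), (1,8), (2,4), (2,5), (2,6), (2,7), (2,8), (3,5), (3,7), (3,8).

Step 1: List the neighbors of each left vertex:
  1: 6, 8
  2: 4, 5, 6, 7, 8
  3: 5, 7, 8

Step 2: Greedily match left vertices, then look for augmenting paths:
  Match 1 -- 6
  Match 2 -- 4
  Match 3 -- 5
  No augmenting path remains.

Step 3: Verify this is maximum:
  Matching size 3 = min(|L|, |R|) = min(3, 5), which is an upper bound, so this matching is maximum.

Maximum matching: {(1,6), (2,4), (3,5)}
Size: 3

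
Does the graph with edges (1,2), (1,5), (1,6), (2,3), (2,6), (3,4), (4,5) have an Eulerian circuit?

Step 1: Find the degree of each vertex:
  deg(1) = 3
  deg(2) = 3
  deg(3) = 2
  deg(4) = 2
  deg(5) = 2
  deg(6) = 2

Step 2: Count vertices with odd degree:
  Odd-degree vertices: 1, 2 (2 total)

Step 3: Apply Euler's theorem:
  - Eulerian circuit exists iff graph is connected and all vertices have even degree
  - Eulerian path exists iff graph is connected and has 0 or 2 odd-degree vertices

Graph is connected with exactly 2 odd-degree vertices (1, 2).
Eulerian path exists (starting and ending at the odd-degree vertices), but no Eulerian circuit.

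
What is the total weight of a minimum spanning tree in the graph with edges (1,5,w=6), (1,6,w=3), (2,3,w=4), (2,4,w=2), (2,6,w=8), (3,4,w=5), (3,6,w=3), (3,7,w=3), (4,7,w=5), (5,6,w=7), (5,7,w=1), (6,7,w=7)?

Apply Kruskal's algorithm (sort edges by weight, add if no cycle):

Sorted edges by weight:
  (5,7) w=1
  (2,4) w=2
  (1,6) w=3
  (3,6) w=3
  (3,7) w=3
  (2,3) w=4
  (3,4) w=5
  (4,7) w=5
  (1,5) w=6
  (5,6) w=7
  (6,7) w=7
  (2,6) w=8

Add edge (5,7) w=1 -- no cycle. Running total: 1
Add edge (2,4) w=2 -- no cycle. Running total: 3
Add edge (1,6) w=3 -- no cycle. Running total: 6
Add edge (3,6) w=3 -- no cycle. Running total: 9
Add edge (3,7) w=3 -- no cycle. Running total: 12
Add edge (2,3) w=4 -- no cycle. Running total: 16

MST edges: (5,7,w=1), (2,4,w=2), (1,6,w=3), (3,6,w=3), (3,7,w=3), (2,3,w=4)
Total MST weight: 1 + 2 + 3 + 3 + 3 + 4 = 16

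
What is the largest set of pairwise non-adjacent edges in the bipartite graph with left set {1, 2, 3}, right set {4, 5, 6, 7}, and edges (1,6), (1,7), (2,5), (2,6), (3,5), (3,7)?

Step 1: List the neighbors of each left vertex:
  1: 6, 7
  2: 5, 6
  3: 5, 7

Step 2: Greedily match left vertices, then look for augmenting paths:
  Match 1 -- 6
  Match 2 -- 5
  Match 3 -- 7
  No augmenting path remains.

Step 3: Verify this is maximum:
  Matching size 3 = min(|L|, |R|) = min(3, 4), which is an upper bound, so this matching is maximum.

Maximum matching: {(1,6), (2,5), (3,7)}
Size: 3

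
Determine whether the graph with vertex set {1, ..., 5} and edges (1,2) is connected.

Step 1: Build adjacency list from edges:
  1: 2
  2: 1
  3: (none)
  4: (none)
  5: (none)

Step 2: Run BFS/DFS from vertex 1:
  Visited: {1, 2}
  Reached 2 of 5 vertices

Step 3: Only 2 of 5 vertices reached. Graph is disconnected.
Connected components: {1, 2}, {3}, {4}, {5}
Answer: No, the graph is not connected (4 components).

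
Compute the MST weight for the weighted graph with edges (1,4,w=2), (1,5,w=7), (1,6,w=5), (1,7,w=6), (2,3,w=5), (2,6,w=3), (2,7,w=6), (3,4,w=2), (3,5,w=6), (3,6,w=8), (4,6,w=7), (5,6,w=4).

Apply Kruskal's algorithm (sort edges by weight, add if no cycle):

Sorted edges by weight:
  (1,4) w=2
  (3,4) w=2
  (2,6) w=3
  (5,6) w=4
  (1,6) w=5
  (2,3) w=5
  (1,7) w=6
  (2,7) w=6
  (3,5) w=6
  (1,5) w=7
  (4,6) w=7
  (3,6) w=8

Add edge (1,4) w=2 -- no cycle. Running total: 2
Add edge (3,4) w=2 -- no cycle. Running total: 4
Add edge (2,6) w=3 -- no cycle. Running total: 7
Add edge (5,6) w=4 -- no cycle. Running total: 11
Add edge (1,6) w=5 -- no cycle. Running total: 16
Skip edge (2,3) w=5 -- would create cycle
Add edge (1,7) w=6 -- no cycle. Running total: 22

MST edges: (1,4,w=2), (3,4,w=2), (2,6,w=3), (5,6,w=4), (1,6,w=5), (1,7,w=6)
Total MST weight: 2 + 2 + 3 + 4 + 5 + 6 = 22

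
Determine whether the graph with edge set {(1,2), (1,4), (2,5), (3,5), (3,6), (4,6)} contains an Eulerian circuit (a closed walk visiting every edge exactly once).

Step 1: Find the degree of each vertex:
  deg(1) = 2
  deg(2) = 2
  deg(3) = 2
  deg(4) = 2
  deg(5) = 2
  deg(6) = 2

Step 2: Count vertices with odd degree:
  All vertices have even degree (0 odd-degree vertices)

Step 3: Apply Euler's theorem:
  - Eulerian circuit exists iff graph is connected and all vertices have even degree
  - Eulerian path exists iff graph is connected and has 0 or 2 odd-degree vertices

Graph is connected with 0 odd-degree vertices.
Both Eulerian circuit and Eulerian path exist.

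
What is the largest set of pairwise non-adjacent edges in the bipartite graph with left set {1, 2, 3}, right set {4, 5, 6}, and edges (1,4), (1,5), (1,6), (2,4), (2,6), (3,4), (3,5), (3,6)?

Step 1: List the neighbors of each left vertex:
  1: 4, 5, 6
  2: 4, 6
  3: 4, 5, 6

Step 2: Greedily match left vertices, then look for augmenting paths:
  Match 1 -- 4
  Match 2 -- 6
  Match 3 -- 5
  No augmenting path remains.

Step 3: Verify this is maximum:
  Matching size 3 = min(|L|, |R|) = min(3, 3), which is an upper bound, so this matching is maximum.

Maximum matching: {(1,4), (2,6), (3,5)}
Size: 3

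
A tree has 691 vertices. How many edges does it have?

A tree on n vertices always has exactly n - 1 edges.
For n = 691: edges = 691 - 1 = 690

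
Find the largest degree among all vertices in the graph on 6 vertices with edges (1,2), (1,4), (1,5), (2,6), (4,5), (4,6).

Step 1: Count edges incident to each vertex:
  deg(1) = 3 (neighbors: 2, 4, 5)
  deg(2) = 2 (neighbors: 1, 6)
  deg(3) = 0 (neighbors: none)
  deg(4) = 3 (neighbors: 1, 5, 6)
  deg(5) = 2 (neighbors: 1, 4)
  deg(6) = 2 (neighbors: 2, 4)

Step 2: Find maximum:
  max(3, 2, 0, 3, 2, 2) = 3 (vertex 1)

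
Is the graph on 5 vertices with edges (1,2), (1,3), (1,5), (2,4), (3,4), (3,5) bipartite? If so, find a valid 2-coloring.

Step 1: Attempt 2-coloring using BFS:
  Start at vertex 1, assign color 0
  Color vertex 2 with color 1 (neighbor of 1)
  Color vertex 3 with color 1 (neighbor of 1)
  Color vertex 5 with color 1 (neighbor of 1)
  Color vertex 4 with color 0 (neighbor of 2)

Step 2: Conflict found! Vertices 3 and 5 are adjacent but have the same color.
This means the graph contains an odd cycle.

The graph is NOT bipartite.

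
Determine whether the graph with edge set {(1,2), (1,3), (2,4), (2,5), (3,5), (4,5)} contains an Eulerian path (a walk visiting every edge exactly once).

Step 1: Find the degree of each vertex:
  deg(1) = 2
  deg(2) = 3
  deg(3) = 2
  deg(4) = 2
  deg(5) = 3

Step 2: Count vertices with odd degree:
  Odd-degree vertices: 2, 5 (2 total)

Step 3: Apply Euler's theorem:
  - Eulerian circuit exists iff graph is connected and all vertices have even degree
  - Eulerian path exists iff graph is connected and has 0 or 2 odd-degree vertices

Graph is connected with exactly 2 odd-degree vertices (2, 5).
Eulerian path exists (starting and ending at the odd-degree vertices), but no Eulerian circuit.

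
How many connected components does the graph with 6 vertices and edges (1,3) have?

Step 1: Build adjacency list from edges:
  1: 3
  2: (none)
  3: 1
  4: (none)
  5: (none)
  6: (none)

Step 2: Run BFS/DFS from vertex 1:
  Visited: {1, 3}
  Reached 2 of 6 vertices

Step 3: Only 2 of 6 vertices reached. Graph is disconnected.
Connected components: {1, 3}, {2}, {4}, {5}, {6}
Number of connected components: 5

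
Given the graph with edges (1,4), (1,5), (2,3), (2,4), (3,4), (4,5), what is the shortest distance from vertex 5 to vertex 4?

Step 1: Build adjacency list:
  1: 4, 5
  2: 3, 4
  3: 2, 4
  4: 1, 2, 3, 5
  5: 1, 4

Step 2: BFS from vertex 5 to find shortest path to 4:
  vertex 1 reached at distance 1
  vertex 4 reached at distance 1

Step 3: Shortest path: 5 -> 4
Path length: 1 edge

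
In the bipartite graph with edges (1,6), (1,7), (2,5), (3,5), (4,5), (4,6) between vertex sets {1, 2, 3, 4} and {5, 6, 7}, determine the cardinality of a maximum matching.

Step 1: List the neighbors of each left vertex:
  1: 6, 7
  2: 5
  3: 5
  4: 5, 6

Step 2: Greedily match left vertices, then look for augmenting paths:
  Match 1 -- 7
  Match 2 -- 5
  Match 4 -- 6
  No augmenting path remains.

Step 3: Verify this is maximum:
  Matching size 3 = min(|L|, |R|) = min(4, 3), which is an upper bound, so this matching is maximum.

Maximum matching: {(1,7), (2,5), (4,6)}
Size: 3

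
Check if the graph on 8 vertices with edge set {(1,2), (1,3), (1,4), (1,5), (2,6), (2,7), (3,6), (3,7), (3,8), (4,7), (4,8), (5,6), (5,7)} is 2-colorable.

Step 1: Attempt 2-coloring using BFS:
  Start at vertex 1, assign color 0
  Color vertex 2 with color 1 (neighbor of 1)
  Color vertex 3 with color 1 (neighbor of 1)
  Color vertex 4 with color 1 (neighbor of 1)
  Color vertex 5 with color 1 (neighbor of 1)
  Color vertex 6 with color 0 (neighbor of 2)
  Color vertex 7 with color 0 (neighbor of 2)
  Color vertex 8 with color 0 (neighbor of 3)

Step 2: 2-coloring succeeded. No conflicts found.
  Set A (color 0): {1, 6, 7, 8}
  Set B (color 1): {2, 3, 4, 5}

The graph is bipartite with partition {1, 6, 7, 8}, {2, 3, 4, 5}.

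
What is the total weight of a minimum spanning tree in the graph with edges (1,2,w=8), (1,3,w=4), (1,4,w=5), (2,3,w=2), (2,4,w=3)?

Apply Kruskal's algorithm (sort edges by weight, add if no cycle):

Sorted edges by weight:
  (2,3) w=2
  (2,4) w=3
  (1,3) w=4
  (1,4) w=5
  (1,2) w=8

Add edge (2,3) w=2 -- no cycle. Running total: 2
Add edge (2,4) w=3 -- no cycle. Running total: 5
Add edge (1,3) w=4 -- no cycle. Running total: 9

MST edges: (2,3,w=2), (2,4,w=3), (1,3,w=4)
Total MST weight: 2 + 3 + 4 = 9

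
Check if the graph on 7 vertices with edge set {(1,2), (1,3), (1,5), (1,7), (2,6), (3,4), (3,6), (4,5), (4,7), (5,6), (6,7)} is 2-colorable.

Step 1: Attempt 2-coloring using BFS:
  Start at vertex 1, assign color 0
  Color vertex 2 with color 1 (neighbor of 1)
  Color vertex 3 with color 1 (neighbor of 1)
  Color vertex 5 with color 1 (neighbor of 1)
  Color vertex 7 with color 1 (neighbor of 1)
  Color vertex 6 with color 0 (neighbor of 2)
  Color vertex 4 with color 0 (neighbor of 3)

Step 2: 2-coloring succeeded. No conflicts found.
  Set A (color 0): {1, 4, 6}
  Set B (color 1): {2, 3, 5, 7}

The graph is bipartite with partition {1, 4, 6}, {2, 3, 5, 7}.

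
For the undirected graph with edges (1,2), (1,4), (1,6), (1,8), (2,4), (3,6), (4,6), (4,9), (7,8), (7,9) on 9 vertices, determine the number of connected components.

Step 1: Build adjacency list from edges:
  1: 2, 4, 6, 8
  2: 1, 4
  3: 6
  4: 1, 2, 6, 9
  5: (none)
  6: 1, 3, 4
  7: 8, 9
  8: 1, 7
  9: 4, 7

Step 2: Run BFS/DFS from vertex 1:
  Visited: {1, 2, 4, 6, 8, 9, 3, 7}
  Reached 8 of 9 vertices

Step 3: Only 8 of 9 vertices reached. Graph is disconnected.
Connected components: {1, 2, 3, 4, 6, 7, 8, 9}, {5}
Number of connected components: 2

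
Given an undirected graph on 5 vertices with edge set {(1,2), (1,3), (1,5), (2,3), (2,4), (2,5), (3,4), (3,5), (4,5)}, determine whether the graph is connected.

Step 1: Build adjacency list from edges:
  1: 2, 3, 5
  2: 1, 3, 4, 5
  3: 1, 2, 4, 5
  4: 2, 3, 5
  5: 1, 2, 3, 4

Step 2: Run BFS/DFS from vertex 1:
  Visited: {1, 2, 3, 5, 4}
  Reached 5 of 5 vertices

Step 3: All 5 vertices reached from vertex 1, so the graph is connected.
Answer: Yes, the graph is connected.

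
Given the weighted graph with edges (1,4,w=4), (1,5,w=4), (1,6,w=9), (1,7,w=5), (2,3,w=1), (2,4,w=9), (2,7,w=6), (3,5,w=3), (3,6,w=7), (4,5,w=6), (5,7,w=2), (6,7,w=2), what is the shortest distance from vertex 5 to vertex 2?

Step 1: Build adjacency list with weights:
  1: 4(w=4), 5(w=4), 6(w=9), 7(w=5)
  2: 3(w=1), 4(w=9), 7(w=6)
  3: 2(w=1), 5(w=3), 6(w=7)
  4: 1(w=4), 2(w=9), 5(w=6)
  5: 1(w=4), 3(w=3), 4(w=6), 7(w=2)
  6: 1(w=9), 3(w=7), 7(w=2)
  7: 1(w=5), 2(w=6), 5(w=2), 6(w=2)

Step 2: Apply Dijkstra's algorithm from vertex 5:
  Visit vertex 5 (distance=0)
    Update dist[1] = 4
    Update dist[3] = 3
    Update dist[4] = 6
    Update dist[7] = 2
  Visit vertex 7 (distance=2)
    Update dist[2] = 8
    Update dist[6] = 4
  Visit vertex 3 (distance=3)
    Update dist[2] = 4
  Visit vertex 1 (distance=4)
  Visit vertex 2 (distance=4)

Step 3: Shortest path: 5 -> 3 -> 2
Total weight: 3 + 1 = 4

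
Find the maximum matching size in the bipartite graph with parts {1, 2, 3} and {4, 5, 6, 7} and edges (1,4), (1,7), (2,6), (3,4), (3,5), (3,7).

Step 1: List the neighbors of each left vertex:
  1: 4, 7
  2: 6
  3: 4, 5, 7

Step 2: Greedily match left vertices, then look for augmenting paths:
  Match 1 -- 4
  Match 2 -- 6
  Match 3 -- 5
  No augmenting path remains.

Step 3: Verify this is maximum:
  Matching size 3 = min(|L|, |R|) = min(3, 4), which is an upper bound, so this matching is maximum.

Maximum matching: {(1,4), (2,6), (3,5)}
Size: 3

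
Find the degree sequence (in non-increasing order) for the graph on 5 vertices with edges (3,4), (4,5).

Step 1: Count edges incident to each vertex:
  deg(1) = 0 (neighbors: none)
  deg(2) = 0 (neighbors: none)
  deg(3) = 1 (neighbors: 4)
  deg(4) = 2 (neighbors: 3, 5)
  deg(5) = 1 (neighbors: 4)

Step 2: Sort degrees in non-increasing order:
  Degrees: [0, 0, 1, 2, 1] -> sorted: [2, 1, 1, 0, 0]

Degree sequence: [2, 1, 1, 0, 0]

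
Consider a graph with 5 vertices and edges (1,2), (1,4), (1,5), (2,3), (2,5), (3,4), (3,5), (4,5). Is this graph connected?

Step 1: Build adjacency list from edges:
  1: 2, 4, 5
  2: 1, 3, 5
  3: 2, 4, 5
  4: 1, 3, 5
  5: 1, 2, 3, 4

Step 2: Run BFS/DFS from vertex 1:
  Visited: {1, 2, 4, 5, 3}
  Reached 5 of 5 vertices

Step 3: All 5 vertices reached from vertex 1, so the graph is connected.
Answer: Yes, the graph is connected.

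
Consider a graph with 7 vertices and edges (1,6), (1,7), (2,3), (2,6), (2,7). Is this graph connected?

Step 1: Build adjacency list from edges:
  1: 6, 7
  2: 3, 6, 7
  3: 2
  4: (none)
  5: (none)
  6: 1, 2
  7: 1, 2

Step 2: Run BFS/DFS from vertex 1:
  Visited: {1, 6, 7, 2, 3}
  Reached 5 of 7 vertices

Step 3: Only 5 of 7 vertices reached. Graph is disconnected.
Connected components: {1, 2, 3, 6, 7}, {4}, {5}
Answer: No, the graph is not connected (3 components).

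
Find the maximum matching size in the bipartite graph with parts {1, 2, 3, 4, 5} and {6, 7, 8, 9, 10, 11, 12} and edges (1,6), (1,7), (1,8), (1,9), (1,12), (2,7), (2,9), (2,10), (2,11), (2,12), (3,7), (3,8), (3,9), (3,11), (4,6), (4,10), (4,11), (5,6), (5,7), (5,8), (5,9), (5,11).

Step 1: List the neighbors of each left vertex:
  1: 6, 7, 8, 9, 12
  2: 7, 9, 10, 11, 12
  3: 7, 8, 9, 11
  4: 6, 10, 11
  5: 6, 7, 8, 9, 11

Step 2: Greedily match left vertices, then look for augmenting paths:
  Match 1 -- 6
  Match 2 -- 7
  Match 3 -- 8
  Match 4 -- 10
  Match 5 -- 9
  No augmenting path remains.

Step 3: Verify this is maximum:
  Matching size 5 = min(|L|, |R|) = min(5, 7), which is an upper bound, so this matching is maximum.

Maximum matching: {(1,6), (2,7), (3,8), (4,10), (5,9)}
Size: 5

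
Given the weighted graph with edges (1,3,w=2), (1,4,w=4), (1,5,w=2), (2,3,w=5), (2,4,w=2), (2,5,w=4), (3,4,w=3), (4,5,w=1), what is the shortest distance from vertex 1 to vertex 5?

Step 1: Build adjacency list with weights:
  1: 3(w=2), 4(w=4), 5(w=2)
  2: 3(w=5), 4(w=2), 5(w=4)
  3: 1(w=2), 2(w=5), 4(w=3)
  4: 1(w=4), 2(w=2), 3(w=3), 5(w=1)
  5: 1(w=2), 2(w=4), 4(w=1)

Step 2: Apply Dijkstra's algorithm from vertex 1:
  Visit vertex 1 (distance=0)
    Update dist[3] = 2
    Update dist[4] = 4
    Update dist[5] = 2
  Visit vertex 3 (distance=2)
    Update dist[2] = 7
  Visit vertex 5 (distance=2)
    Update dist[2] = 6
    Update dist[4] = 3

Step 3: Shortest path: 1 -> 5
Total weight: 2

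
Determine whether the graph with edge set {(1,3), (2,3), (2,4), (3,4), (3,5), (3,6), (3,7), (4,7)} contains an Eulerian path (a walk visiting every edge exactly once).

Step 1: Find the degree of each vertex:
  deg(1) = 1
  deg(2) = 2
  deg(3) = 6
  deg(4) = 3
  deg(5) = 1
  deg(6) = 1
  deg(7) = 2

Step 2: Count vertices with odd degree:
  Odd-degree vertices: 1, 4, 5, 6 (4 total)

Step 3: Apply Euler's theorem:
  - Eulerian circuit exists iff graph is connected and all vertices have even degree
  - Eulerian path exists iff graph is connected and has 0 or 2 odd-degree vertices

Graph has 4 odd-degree vertices (need 0 or 2).
Neither Eulerian path nor Eulerian circuit exists.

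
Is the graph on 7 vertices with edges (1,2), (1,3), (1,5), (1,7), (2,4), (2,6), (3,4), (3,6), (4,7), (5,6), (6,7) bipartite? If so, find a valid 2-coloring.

Step 1: Attempt 2-coloring using BFS:
  Start at vertex 1, assign color 0
  Color vertex 2 with color 1 (neighbor of 1)
  Color vertex 3 with color 1 (neighbor of 1)
  Color vertex 5 with color 1 (neighbor of 1)
  Color vertex 7 with color 1 (neighbor of 1)
  Color vertex 4 with color 0 (neighbor of 2)
  Color vertex 6 with color 0 (neighbor of 2)

Step 2: 2-coloring succeeded. No conflicts found.
  Set A (color 0): {1, 4, 6}
  Set B (color 1): {2, 3, 5, 7}

The graph is bipartite with partition {1, 4, 6}, {2, 3, 5, 7}.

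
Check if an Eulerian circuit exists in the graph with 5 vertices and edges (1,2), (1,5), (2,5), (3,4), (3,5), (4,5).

Step 1: Find the degree of each vertex:
  deg(1) = 2
  deg(2) = 2
  deg(3) = 2
  deg(4) = 2
  deg(5) = 4

Step 2: Count vertices with odd degree:
  All vertices have even degree (0 odd-degree vertices)

Step 3: Apply Euler's theorem:
  - Eulerian circuit exists iff graph is connected and all vertices have even degree
  - Eulerian path exists iff graph is connected and has 0 or 2 odd-degree vertices

Graph is connected with 0 odd-degree vertices.
Both Eulerian circuit and Eulerian path exist.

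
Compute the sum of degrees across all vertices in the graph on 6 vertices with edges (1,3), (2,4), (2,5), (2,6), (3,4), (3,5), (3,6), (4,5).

Step 1: Count edges incident to each vertex:
  deg(1) = 1 (neighbors: 3)
  deg(2) = 3 (neighbors: 4, 5, 6)
  deg(3) = 4 (neighbors: 1, 4, 5, 6)
  deg(4) = 3 (neighbors: 2, 3, 5)
  deg(5) = 3 (neighbors: 2, 3, 4)
  deg(6) = 2 (neighbors: 2, 3)

Step 2: Sum all degrees:
  1 + 3 + 4 + 3 + 3 + 2 = 16

Verification: sum of degrees = 2 * |E| = 2 * 8 = 16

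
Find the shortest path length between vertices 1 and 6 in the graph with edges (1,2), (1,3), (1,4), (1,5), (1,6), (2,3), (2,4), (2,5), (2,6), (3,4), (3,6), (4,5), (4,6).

Step 1: Build adjacency list:
  1: 2, 3, 4, 5, 6
  2: 1, 3, 4, 5, 6
  3: 1, 2, 4, 6
  4: 1, 2, 3, 5, 6
  5: 1, 2, 4
  6: 1, 2, 3, 4

Step 2: BFS from vertex 1 to find shortest path to 6:
  vertex 2 reached at distance 1
  vertex 3 reached at distance 1
  vertex 4 reached at distance 1
  vertex 5 reached at distance 1
  vertex 6 reached at distance 1

Step 3: Shortest path: 1 -> 6
Path length: 1 edge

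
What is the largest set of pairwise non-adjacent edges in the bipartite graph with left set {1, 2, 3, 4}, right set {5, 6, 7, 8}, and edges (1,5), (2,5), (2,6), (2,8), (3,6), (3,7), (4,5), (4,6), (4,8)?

Step 1: List the neighbors of each left vertex:
  1: 5
  2: 5, 6, 8
  3: 6, 7
  4: 5, 6, 8

Step 2: Greedily match left vertices, then look for augmenting paths:
  Match 1 -- 5
  Match 2 -- 6
  Match 3 -- 7
  Match 4 -- 8
  No augmenting path remains.

Step 3: Verify this is maximum:
  Matching size 4 = min(|L|, |R|) = min(4, 4), which is an upper bound, so this matching is maximum.

Maximum matching: {(1,5), (2,6), (3,7), (4,8)}
Size: 4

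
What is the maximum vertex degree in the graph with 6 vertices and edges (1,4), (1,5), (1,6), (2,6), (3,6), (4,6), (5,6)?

Step 1: Count edges incident to each vertex:
  deg(1) = 3 (neighbors: 4, 5, 6)
  deg(2) = 1 (neighbors: 6)
  deg(3) = 1 (neighbors: 6)
  deg(4) = 2 (neighbors: 1, 6)
  deg(5) = 2 (neighbors: 1, 6)
  deg(6) = 5 (neighbors: 1, 2, 3, 4, 5)

Step 2: Find maximum:
  max(3, 1, 1, 2, 2, 5) = 5 (vertex 6)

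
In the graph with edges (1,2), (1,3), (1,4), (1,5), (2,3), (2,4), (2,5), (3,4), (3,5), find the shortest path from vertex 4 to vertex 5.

Step 1: Build adjacency list:
  1: 2, 3, 4, 5
  2: 1, 3, 4, 5
  3: 1, 2, 4, 5
  4: 1, 2, 3
  5: 1, 2, 3

Step 2: BFS from vertex 4 to find shortest path to 5:
  vertex 1 reached at distance 1
  vertex 2 reached at distance 1
  vertex 3 reached at distance 1
  vertex 5 reached at distance 2

Step 3: Shortest path: 4 -> 2 -> 5
Path length: 2 edges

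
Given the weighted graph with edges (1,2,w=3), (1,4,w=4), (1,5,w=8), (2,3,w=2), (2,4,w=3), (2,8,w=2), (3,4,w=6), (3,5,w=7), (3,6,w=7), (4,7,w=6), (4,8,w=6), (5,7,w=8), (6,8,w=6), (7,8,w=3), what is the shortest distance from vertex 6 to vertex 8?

Step 1: Build adjacency list with weights:
  1: 2(w=3), 4(w=4), 5(w=8)
  2: 1(w=3), 3(w=2), 4(w=3), 8(w=2)
  3: 2(w=2), 4(w=6), 5(w=7), 6(w=7)
  4: 1(w=4), 2(w=3), 3(w=6), 7(w=6), 8(w=6)
  5: 1(w=8), 3(w=7), 7(w=8)
  6: 3(w=7), 8(w=6)
  7: 4(w=6), 5(w=8), 8(w=3)
  8: 2(w=2), 4(w=6), 6(w=6), 7(w=3)

Step 2: Apply Dijkstra's algorithm from vertex 6:
  Visit vertex 6 (distance=0)
    Update dist[3] = 7
    Update dist[8] = 6
  Visit vertex 8 (distance=6)
    Update dist[2] = 8
    Update dist[4] = 12
    Update dist[7] = 9

Step 3: Shortest path: 6 -> 8
Total weight: 6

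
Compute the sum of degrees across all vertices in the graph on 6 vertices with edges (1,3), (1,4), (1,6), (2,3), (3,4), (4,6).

Step 1: Count edges incident to each vertex:
  deg(1) = 3 (neighbors: 3, 4, 6)
  deg(2) = 1 (neighbors: 3)
  deg(3) = 3 (neighbors: 1, 2, 4)
  deg(4) = 3 (neighbors: 1, 3, 6)
  deg(5) = 0 (neighbors: none)
  deg(6) = 2 (neighbors: 1, 4)

Step 2: Sum all degrees:
  3 + 1 + 3 + 3 + 0 + 2 = 12

Verification: sum of degrees = 2 * |E| = 2 * 6 = 12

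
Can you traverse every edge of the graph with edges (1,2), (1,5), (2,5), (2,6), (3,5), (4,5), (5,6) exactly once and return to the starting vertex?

Step 1: Find the degree of each vertex:
  deg(1) = 2
  deg(2) = 3
  deg(3) = 1
  deg(4) = 1
  deg(5) = 5
  deg(6) = 2

Step 2: Count vertices with odd degree:
  Odd-degree vertices: 2, 3, 4, 5 (4 total)

Step 3: Apply Euler's theorem:
  - Eulerian circuit exists iff graph is connected and all vertices have even degree
  - Eulerian path exists iff graph is connected and has 0 or 2 odd-degree vertices

Graph has 4 odd-degree vertices (need 0 or 2).
Neither Eulerian path nor Eulerian circuit exists.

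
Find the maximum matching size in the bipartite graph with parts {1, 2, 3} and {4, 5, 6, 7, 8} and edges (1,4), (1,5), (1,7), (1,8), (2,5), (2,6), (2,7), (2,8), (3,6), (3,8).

Step 1: List the neighbors of each left vertex:
  1: 4, 5, 7, 8
  2: 5, 6, 7, 8
  3: 6, 8

Step 2: Greedily match left vertices, then look for augmenting paths:
  Match 1 -- 4
  Match 2 -- 5
  Match 3 -- 6
  No augmenting path remains.

Step 3: Verify this is maximum:
  Matching size 3 = min(|L|, |R|) = min(3, 5), which is an upper bound, so this matching is maximum.

Maximum matching: {(1,4), (2,5), (3,6)}
Size: 3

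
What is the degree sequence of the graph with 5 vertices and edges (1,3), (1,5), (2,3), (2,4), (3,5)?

Step 1: Count edges incident to each vertex:
  deg(1) = 2 (neighbors: 3, 5)
  deg(2) = 2 (neighbors: 3, 4)
  deg(3) = 3 (neighbors: 1, 2, 5)
  deg(4) = 1 (neighbors: 2)
  deg(5) = 2 (neighbors: 1, 3)

Step 2: Sort degrees in non-increasing order:
  Degrees: [2, 2, 3, 1, 2] -> sorted: [3, 2, 2, 2, 1]

Degree sequence: [3, 2, 2, 2, 1]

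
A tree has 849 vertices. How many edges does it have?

A tree on n vertices always has exactly n - 1 edges.
For n = 849: edges = 849 - 1 = 848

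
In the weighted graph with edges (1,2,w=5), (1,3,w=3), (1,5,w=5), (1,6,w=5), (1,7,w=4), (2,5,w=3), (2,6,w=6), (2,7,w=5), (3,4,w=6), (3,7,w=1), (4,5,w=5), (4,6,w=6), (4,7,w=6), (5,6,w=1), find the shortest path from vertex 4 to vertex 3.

Step 1: Build adjacency list with weights:
  1: 2(w=5), 3(w=3), 5(w=5), 6(w=5), 7(w=4)
  2: 1(w=5), 5(w=3), 6(w=6), 7(w=5)
  3: 1(w=3), 4(w=6), 7(w=1)
  4: 3(w=6), 5(w=5), 6(w=6), 7(w=6)
  5: 1(w=5), 2(w=3), 4(w=5), 6(w=1)
  6: 1(w=5), 2(w=6), 4(w=6), 5(w=1)
  7: 1(w=4), 2(w=5), 3(w=1), 4(w=6)

Step 2: Apply Dijkstra's algorithm from vertex 4:
  Visit vertex 4 (distance=0)
    Update dist[3] = 6
    Update dist[5] = 5
    Update dist[6] = 6
    Update dist[7] = 6
  Visit vertex 5 (distance=5)
    Update dist[1] = 10
    Update dist[2] = 8
  Visit vertex 3 (distance=6)
    Update dist[1] = 9

Step 3: Shortest path: 4 -> 3
Total weight: 6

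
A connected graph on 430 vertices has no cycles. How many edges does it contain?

A tree on n vertices always has exactly n - 1 edges.
For n = 430: edges = 430 - 1 = 429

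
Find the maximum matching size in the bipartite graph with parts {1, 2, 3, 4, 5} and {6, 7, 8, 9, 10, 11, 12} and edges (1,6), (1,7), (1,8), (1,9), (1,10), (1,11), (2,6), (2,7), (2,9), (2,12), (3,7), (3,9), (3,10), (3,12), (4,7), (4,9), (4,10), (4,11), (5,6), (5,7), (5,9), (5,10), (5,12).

Step 1: List the neighbors of each left vertex:
  1: 6, 7, 8, 9, 10, 11
  2: 6, 7, 9, 12
  3: 7, 9, 10, 12
  4: 7, 9, 10, 11
  5: 6, 7, 9, 10, 12

Step 2: Greedily match left vertices, then look for augmenting paths:
  Match 1 -- 6
  Match 2 -- 7
  Match 3 -- 9
  Match 4 -- 10
  Match 5 -- 12
  No augmenting path remains.

Step 3: Verify this is maximum:
  Matching size 5 = min(|L|, |R|) = min(5, 7), which is an upper bound, so this matching is maximum.

Maximum matching: {(1,6), (2,7), (3,9), (4,10), (5,12)}
Size: 5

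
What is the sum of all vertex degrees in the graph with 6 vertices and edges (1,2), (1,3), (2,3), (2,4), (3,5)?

Step 1: Count edges incident to each vertex:
  deg(1) = 2 (neighbors: 2, 3)
  deg(2) = 3 (neighbors: 1, 3, 4)
  deg(3) = 3 (neighbors: 1, 2, 5)
  deg(4) = 1 (neighbors: 2)
  deg(5) = 1 (neighbors: 3)
  deg(6) = 0 (neighbors: none)

Step 2: Sum all degrees:
  2 + 3 + 3 + 1 + 1 + 0 = 10

Verification: sum of degrees = 2 * |E| = 2 * 5 = 10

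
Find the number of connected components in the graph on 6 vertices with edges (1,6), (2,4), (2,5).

Step 1: Build adjacency list from edges:
  1: 6
  2: 4, 5
  3: (none)
  4: 2
  5: 2
  6: 1

Step 2: Run BFS/DFS from vertex 1:
  Visited: {1, 6}
  Reached 2 of 6 vertices

Step 3: Only 2 of 6 vertices reached. Graph is disconnected.
Connected components: {1, 6}, {2, 4, 5}, {3}
Number of connected components: 3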